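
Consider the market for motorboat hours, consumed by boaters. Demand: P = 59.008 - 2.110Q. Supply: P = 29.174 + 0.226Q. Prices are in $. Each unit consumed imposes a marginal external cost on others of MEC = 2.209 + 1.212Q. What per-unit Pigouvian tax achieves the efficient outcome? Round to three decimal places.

tax = $11.646 per unit

Social marginal benefit = demand − MEC = 56.799 - 3.322Q.
Set SMB = MC: 56.799 - 3.322Q = 29.174 + 0.226Q → Q* = 7.7861.
The Pigouvian tax equals MEC at Q*: 2.209 + 1.212×7.7861 = 11.6458.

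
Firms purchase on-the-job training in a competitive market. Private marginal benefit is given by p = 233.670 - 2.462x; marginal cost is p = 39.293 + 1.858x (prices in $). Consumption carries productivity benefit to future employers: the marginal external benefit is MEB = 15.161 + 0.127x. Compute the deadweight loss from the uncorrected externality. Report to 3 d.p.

DWL = $51.965

Market equilibrium (private): 39.293 + 1.858x = 233.670 - 2.462x → x_m = 44.9947.
Social marginal benefit = demand + MEB = 248.831 - 2.335x.
Set SMB = MC: 248.831 - 2.335x = 39.293 + 1.858x → x* = 49.9733.
The welfare-loss triangle has base |x_m − x*| and height MEB(x_m) (the vertical gap between SMB and MC is zero at x* and MEB at x_m).
DWL = ½ × 4.9786 × 20.8753 = 51.9649.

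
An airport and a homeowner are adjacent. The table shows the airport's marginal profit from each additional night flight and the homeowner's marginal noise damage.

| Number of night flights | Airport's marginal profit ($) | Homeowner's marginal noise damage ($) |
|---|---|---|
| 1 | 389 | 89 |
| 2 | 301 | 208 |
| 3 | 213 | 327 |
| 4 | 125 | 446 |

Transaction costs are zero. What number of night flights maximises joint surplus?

2

Bargaining reaches the level where marginal profit last exceeds marginal noise damage.
That holds through level 2 (301 ≥ 208) but not at 3 (213 < 327).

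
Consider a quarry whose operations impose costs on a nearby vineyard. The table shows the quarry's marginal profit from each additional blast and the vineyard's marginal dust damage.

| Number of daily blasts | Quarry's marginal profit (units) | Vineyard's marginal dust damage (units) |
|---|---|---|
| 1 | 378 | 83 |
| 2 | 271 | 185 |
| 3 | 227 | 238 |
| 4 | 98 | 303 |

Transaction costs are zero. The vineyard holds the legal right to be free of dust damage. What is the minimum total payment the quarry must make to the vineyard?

268

Efficient level: marginal profit ≥ marginal dust damage through level 2, so k* = 2.
With the vineyard holding the right, the quarry must at least compensate total damage at k*: 83 + 185 = 268.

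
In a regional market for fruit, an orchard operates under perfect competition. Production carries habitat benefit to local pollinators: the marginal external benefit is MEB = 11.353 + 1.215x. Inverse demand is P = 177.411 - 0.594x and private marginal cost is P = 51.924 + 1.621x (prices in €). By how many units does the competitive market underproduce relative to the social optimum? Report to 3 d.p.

80.187 units

Market equilibrium (private): 51.924 + 1.621x = 177.411 - 0.594x → x_m = 56.6533.
Social marginal cost = private MC − MEB = 40.571 + 0.406x.
Set SMC = demand: 40.571 + 0.406x = 177.411 - 0.594x → x* = 136.8400.
Gap = |56.6533 − 136.8400| = 80.1867.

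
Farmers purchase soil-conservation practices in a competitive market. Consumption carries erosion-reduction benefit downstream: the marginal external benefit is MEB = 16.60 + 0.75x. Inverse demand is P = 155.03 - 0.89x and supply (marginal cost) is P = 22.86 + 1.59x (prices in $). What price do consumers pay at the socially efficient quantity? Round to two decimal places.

Social marginal benefit = demand + MEB = 171.63 - 0.14x.
Set SMB = MC: 171.63 - 0.14x = 22.86 + 1.59x → x* = 85.9942.
Consumer price on the demand curve at x*: 155.03 − 0.89×85.9942 = 78.4952.

P = $78.50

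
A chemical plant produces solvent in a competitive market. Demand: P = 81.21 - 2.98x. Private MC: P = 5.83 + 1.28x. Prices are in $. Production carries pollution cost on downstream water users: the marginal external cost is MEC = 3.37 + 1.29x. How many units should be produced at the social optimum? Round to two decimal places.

x* = 12.97

Social marginal cost = private MC + MEC = 9.20 + 2.57x.
Set SMC = demand: 9.20 + 2.57x = 81.21 - 2.98x → x* = 12.9748.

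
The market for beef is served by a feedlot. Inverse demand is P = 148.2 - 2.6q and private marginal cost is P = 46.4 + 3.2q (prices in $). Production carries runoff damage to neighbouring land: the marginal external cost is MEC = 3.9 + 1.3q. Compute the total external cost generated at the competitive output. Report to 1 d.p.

Market equilibrium (private): 46.4 + 3.2q = 148.2 - 2.6q → q_m = 17.5517.
Total external cost = ∫₀^{q_m} (3.9 + 1.3q) dq = 3.9×17.5517 + ½×1.3×17.5517² = 268.6920.

$268.7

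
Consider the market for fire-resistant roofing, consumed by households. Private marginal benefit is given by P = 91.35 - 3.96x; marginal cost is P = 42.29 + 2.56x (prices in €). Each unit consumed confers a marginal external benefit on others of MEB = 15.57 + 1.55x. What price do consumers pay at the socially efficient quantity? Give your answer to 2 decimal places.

P = €39.85

Social marginal benefit = demand + MEB = 106.92 - 2.41x.
Set SMB = MC: 106.92 - 2.41x = 42.29 + 2.56x → x* = 13.0040.
Consumer price on the demand curve at x*: 91.35 − 3.96×13.0040 = 39.8542.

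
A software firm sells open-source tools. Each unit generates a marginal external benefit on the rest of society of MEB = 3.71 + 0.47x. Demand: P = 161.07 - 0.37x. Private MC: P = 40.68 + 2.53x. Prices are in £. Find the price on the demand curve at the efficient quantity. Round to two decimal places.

P = £142.17

Social marginal cost = private MC − MEB = 36.97 + 2.06x.
Set SMC = demand: 36.97 + 2.06x = 161.07 - 0.37x → x* = 51.0700.
Consumer price on the demand curve at x*: 161.07 − 0.37×51.0700 = 142.1741.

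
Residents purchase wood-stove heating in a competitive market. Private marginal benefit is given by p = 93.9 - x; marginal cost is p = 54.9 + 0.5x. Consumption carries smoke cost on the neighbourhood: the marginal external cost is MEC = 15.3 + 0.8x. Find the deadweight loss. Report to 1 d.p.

Market equilibrium (private): 54.9 + 0.5x = 93.9 - x → x_m = 26.0000.
Social marginal benefit = demand − MEC = 78.6 - 1.8x.
Set SMB = MC: 78.6 - 1.8x = 54.9 + 0.5x → x* = 10.3043.
Between x* and x_m the wedge MC − SMB runs linearly from 0 to MEC(x_m), so the loss is a triangle.
DWL = ½ × 15.6957 × 36.1000 = 283.3074.

DWL = 283.3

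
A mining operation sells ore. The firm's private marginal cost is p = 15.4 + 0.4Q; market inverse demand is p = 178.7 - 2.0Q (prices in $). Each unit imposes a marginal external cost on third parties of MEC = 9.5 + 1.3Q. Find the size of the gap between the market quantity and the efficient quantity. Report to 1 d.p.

26.5 units

Market equilibrium (private): 15.4 + 0.4Q = 178.7 - 2.0Q → Q_m = 68.0417.
Social marginal cost = private MC + MEC = 24.9 + 1.7Q.
Set SMC = demand: 24.9 + 1.7Q = 178.7 - 2.0Q → Q* = 41.5676.
Gap = |68.0417 − 41.5676| = 26.4741.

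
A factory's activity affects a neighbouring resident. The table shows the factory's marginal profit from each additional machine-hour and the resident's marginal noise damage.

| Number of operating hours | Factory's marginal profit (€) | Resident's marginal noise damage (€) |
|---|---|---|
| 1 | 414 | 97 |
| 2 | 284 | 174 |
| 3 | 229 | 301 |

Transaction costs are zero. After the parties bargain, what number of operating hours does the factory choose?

2

Bargaining reaches the level where marginal profit last exceeds marginal noise damage.
That holds through level 2 (284 ≥ 174) but not at 3 (229 < 301).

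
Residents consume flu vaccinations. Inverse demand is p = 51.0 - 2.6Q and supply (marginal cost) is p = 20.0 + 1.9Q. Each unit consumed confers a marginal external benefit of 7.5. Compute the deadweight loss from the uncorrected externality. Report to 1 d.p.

Market equilibrium (private): 20.0 + 1.9Q = 51.0 - 2.6Q → Q_m = 6.8889.
Social marginal benefit = demand + MEB = 58.5 - 2.6Q.
Set SMB = MC: 58.5 - 2.6Q = 20.0 + 1.9Q → Q* = 8.5556.
The welfare-loss triangle has base |Q_m − Q*| and height MEB(Q_m) (the vertical gap between SMB and MC is zero at Q* and MEB at Q_m).
DWL = ½ × 1.6667 × 7.5000 = 6.2501.

DWL = 6.3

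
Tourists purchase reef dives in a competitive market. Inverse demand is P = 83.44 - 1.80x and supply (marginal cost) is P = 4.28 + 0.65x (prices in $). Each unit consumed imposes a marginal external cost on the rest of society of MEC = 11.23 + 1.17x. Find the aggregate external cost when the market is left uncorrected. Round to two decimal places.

$973.55

Market equilibrium (private): 4.28 + 0.65x = 83.44 - 1.80x → x_m = 32.3102.
Total external cost = ∫₀^{x_m} (11.23 + 1.17x) dx = 11.23×32.3102 + ½×1.17×32.3102² = 973.5537.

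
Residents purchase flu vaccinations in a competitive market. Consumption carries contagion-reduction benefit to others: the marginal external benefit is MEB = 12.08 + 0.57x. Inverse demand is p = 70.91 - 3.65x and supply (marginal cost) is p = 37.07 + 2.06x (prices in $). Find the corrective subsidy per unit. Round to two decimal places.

Social marginal benefit = demand + MEB = 82.99 - 3.08x.
Set SMB = MC: 82.99 - 3.08x = 37.07 + 2.06x → x* = 8.9339.
The Pigouvian subsidy equals MEB at x*: 12.08 + 0.57×8.9339 = 17.1723.

subsidy = $17.17 per unit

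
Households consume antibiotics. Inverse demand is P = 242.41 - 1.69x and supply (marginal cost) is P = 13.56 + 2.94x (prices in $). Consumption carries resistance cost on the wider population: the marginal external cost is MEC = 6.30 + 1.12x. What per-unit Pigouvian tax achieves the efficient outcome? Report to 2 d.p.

Social marginal benefit = demand − MEC = 236.11 - 2.81x.
Set SMB = MC: 236.11 - 2.81x = 13.56 + 2.94x → x* = 38.7043.
The Pigouvian tax equals MEC at x*: 6.30 + 1.12×38.7043 = 49.6488.

tax = $49.65 per unit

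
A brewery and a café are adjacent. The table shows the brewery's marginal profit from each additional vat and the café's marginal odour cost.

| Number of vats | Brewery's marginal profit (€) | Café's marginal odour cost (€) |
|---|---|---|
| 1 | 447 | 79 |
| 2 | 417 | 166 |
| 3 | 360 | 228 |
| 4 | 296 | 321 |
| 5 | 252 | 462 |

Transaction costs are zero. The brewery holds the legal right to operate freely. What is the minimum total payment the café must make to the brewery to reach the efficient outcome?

Left alone the brewery would choose level 5 (marginal profit stays positive).
Efficient level: k* = 3 (marginal profit ≥ marginal odour cost through 3).
The café must at least cover the brewery's forgone profit from cutting 5→3: 296 + 252 = 548.

€548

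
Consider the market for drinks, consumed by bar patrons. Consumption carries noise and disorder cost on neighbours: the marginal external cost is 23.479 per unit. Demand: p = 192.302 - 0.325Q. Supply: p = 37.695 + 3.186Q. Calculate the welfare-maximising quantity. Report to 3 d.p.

Social marginal benefit = demand − MEC = 168.823 - 0.325Q.
Set SMB = MC: 168.823 - 0.325Q = 37.695 + 3.186Q → Q* = 37.3478.

Q* = 37.348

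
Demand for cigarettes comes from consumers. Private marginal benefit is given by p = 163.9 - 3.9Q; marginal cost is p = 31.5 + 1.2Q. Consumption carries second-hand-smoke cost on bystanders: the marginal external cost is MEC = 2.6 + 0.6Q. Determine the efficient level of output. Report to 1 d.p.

Social marginal benefit = demand − MEC = 161.3 - 4.5Q.
Set SMB = MC: 161.3 - 4.5Q = 31.5 + 1.2Q → Q* = 22.7719.

Q* = 22.8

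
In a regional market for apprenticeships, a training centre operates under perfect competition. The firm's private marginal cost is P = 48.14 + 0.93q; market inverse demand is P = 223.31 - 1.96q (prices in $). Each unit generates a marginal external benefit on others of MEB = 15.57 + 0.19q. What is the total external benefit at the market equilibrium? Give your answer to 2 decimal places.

Market equilibrium (private): 48.14 + 0.93q = 223.31 - 1.96q → q_m = 60.6125.
Total external benefit = ∫₀^{q_m} (15.57 + 0.19q) dq = 15.57×60.6125 + ½×0.19×60.6125² = 1292.7548.

$1292.75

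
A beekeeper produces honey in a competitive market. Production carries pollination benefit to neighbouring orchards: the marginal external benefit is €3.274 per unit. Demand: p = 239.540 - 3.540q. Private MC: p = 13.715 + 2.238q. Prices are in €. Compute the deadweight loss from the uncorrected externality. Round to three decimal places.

Market equilibrium (private): 13.715 + 2.238q = 239.540 - 3.540q → q_m = 39.0836.
Social marginal cost = private MC − MEB = 10.441 + 2.238q.
Set SMC = demand: 10.441 + 2.238q = 239.540 - 3.540q → q* = 39.6502.
Height of the DWL triangle at q_m is demand(q_m) − SMC(q_m) = MEB(q_m) = 3.2740.
DWL = ½ × 0.5666 × 3.2740 = 0.9275.

DWL = €0.928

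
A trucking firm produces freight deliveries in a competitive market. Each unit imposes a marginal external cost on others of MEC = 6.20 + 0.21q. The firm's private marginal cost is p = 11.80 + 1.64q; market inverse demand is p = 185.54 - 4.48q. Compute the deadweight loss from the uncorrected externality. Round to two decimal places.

DWL = 11.68

Market equilibrium (private): 11.80 + 1.64q = 185.54 - 4.48q → q_m = 28.3889.
Social marginal cost = private MC + MEC = 18.00 + 1.85q.
Set SMC = demand: 18.00 + 1.85q = 185.54 - 4.48q → q* = 26.4676.
Height of the DWL triangle at q_m is SMC(q_m) − demand(q_m) = MEC(q_m) = 12.1617.
DWL = ½ × 1.9213 × 12.1617 = 11.6831.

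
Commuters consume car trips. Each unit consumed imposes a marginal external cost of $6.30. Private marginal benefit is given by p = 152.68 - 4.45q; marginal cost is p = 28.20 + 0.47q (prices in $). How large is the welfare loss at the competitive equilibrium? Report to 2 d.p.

Market equilibrium (private): 28.20 + 0.47q = 152.68 - 4.45q → q_m = 25.3008.
Social marginal benefit = demand − MEC = 146.38 - 4.45q.
Set SMB = MC: 146.38 - 4.45q = 28.20 + 0.47q → q* = 24.0203.
Height of the DWL triangle at q_m is MC(q_m) − SMB(q_m) = MEC(q_m) = 6.3000.
DWL = ½ × 1.2805 × 6.3000 = 4.0336.

DWL = $4.03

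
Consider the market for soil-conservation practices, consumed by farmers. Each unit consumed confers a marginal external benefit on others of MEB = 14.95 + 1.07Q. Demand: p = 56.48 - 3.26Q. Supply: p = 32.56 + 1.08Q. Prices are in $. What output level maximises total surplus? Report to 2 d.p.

Q* = 11.89

Social marginal benefit = demand + MEB = 71.43 - 2.19Q.
Set SMB = MC: 71.43 - 2.19Q = 32.56 + 1.08Q → Q* = 11.8869.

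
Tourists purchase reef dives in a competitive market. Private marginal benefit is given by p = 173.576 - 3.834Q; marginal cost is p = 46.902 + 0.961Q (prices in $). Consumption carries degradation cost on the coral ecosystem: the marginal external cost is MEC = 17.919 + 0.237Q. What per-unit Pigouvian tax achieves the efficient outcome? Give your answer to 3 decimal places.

tax = $23.041 per unit

Social marginal benefit = demand − MEC = 155.657 - 4.071Q.
Set SMB = MC: 155.657 - 4.071Q = 46.902 + 0.961Q → Q* = 21.6127.
The Pigouvian tax equals MEC at Q*: 17.919 + 0.237×21.6127 = 23.0412.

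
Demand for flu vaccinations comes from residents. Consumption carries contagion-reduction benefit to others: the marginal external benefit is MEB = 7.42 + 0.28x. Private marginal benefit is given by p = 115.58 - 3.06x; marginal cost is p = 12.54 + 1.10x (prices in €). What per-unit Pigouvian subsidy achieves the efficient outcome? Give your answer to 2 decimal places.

Social marginal benefit = demand + MEB = 123.00 - 2.78x.
Set SMB = MC: 123.00 - 2.78x = 12.54 + 1.10x → x* = 28.4691.
The Pigouvian subsidy equals MEB at x*: 7.42 + 0.28×28.4691 = 15.3913.

subsidy = €15.39 per unit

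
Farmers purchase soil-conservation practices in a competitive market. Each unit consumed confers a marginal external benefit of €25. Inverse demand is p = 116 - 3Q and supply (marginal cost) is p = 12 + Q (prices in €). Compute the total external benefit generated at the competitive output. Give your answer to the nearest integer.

€650

Market equilibrium (private): 12 + Q = 116 - 3Q → Q_m = 26.0000.
Total external benefit = MEB × Q_m = 25 × 26.0000 = 650.0000.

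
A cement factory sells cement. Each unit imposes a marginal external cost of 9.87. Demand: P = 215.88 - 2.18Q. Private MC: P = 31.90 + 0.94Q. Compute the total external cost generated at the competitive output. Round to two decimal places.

Market equilibrium (private): 31.90 + 0.94Q = 215.88 - 2.18Q → Q_m = 58.9679.
Total external cost = MEC × Q_m = 9.87 × 58.9679 = 582.0132.

582.01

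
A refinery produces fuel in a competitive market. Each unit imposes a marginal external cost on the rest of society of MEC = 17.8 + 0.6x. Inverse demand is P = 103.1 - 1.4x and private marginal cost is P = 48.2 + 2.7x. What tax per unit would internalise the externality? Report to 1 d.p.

Social marginal cost = private MC + MEC = 66.0 + 3.3x.
Set SMC = demand: 66.0 + 3.3x = 103.1 - 1.4x → x* = 7.8936.
The Pigouvian tax equals MEC at x*: 17.8 + 0.6×7.8936 = 22.5362.

tax = 22.5 per unit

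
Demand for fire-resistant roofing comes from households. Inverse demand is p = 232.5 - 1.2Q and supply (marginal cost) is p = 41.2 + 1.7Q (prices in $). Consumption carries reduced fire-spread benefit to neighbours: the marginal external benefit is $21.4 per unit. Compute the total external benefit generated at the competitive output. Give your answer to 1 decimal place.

Market equilibrium (private): 41.2 + 1.7Q = 232.5 - 1.2Q → Q_m = 65.9655.
Total external benefit = MEB × Q_m = 21.4 × 65.9655 = 1411.6617.

$1411.7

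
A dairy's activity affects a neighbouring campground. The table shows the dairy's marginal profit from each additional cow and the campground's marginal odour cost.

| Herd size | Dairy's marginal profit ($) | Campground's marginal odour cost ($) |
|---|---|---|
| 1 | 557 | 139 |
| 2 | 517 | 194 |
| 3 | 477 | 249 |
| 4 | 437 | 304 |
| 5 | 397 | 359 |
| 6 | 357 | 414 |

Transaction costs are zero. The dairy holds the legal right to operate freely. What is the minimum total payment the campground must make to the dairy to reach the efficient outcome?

Left alone the dairy would choose level 6 (marginal profit stays positive).
Efficient level: k* = 5 (marginal profit ≥ marginal odour cost through 5).
The campground must at least cover the dairy's forgone profit from cutting 6→5: 357 = 357.

$357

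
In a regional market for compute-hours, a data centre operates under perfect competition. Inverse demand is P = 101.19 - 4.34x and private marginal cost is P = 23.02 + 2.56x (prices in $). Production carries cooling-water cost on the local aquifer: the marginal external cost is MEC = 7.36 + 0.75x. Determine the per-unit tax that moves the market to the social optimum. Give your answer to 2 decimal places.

tax = $14.30 per unit

Social marginal cost = private MC + MEC = 30.38 + 3.31x.
Set SMC = demand: 30.38 + 3.31x = 101.19 - 4.34x → x* = 9.2562.
The Pigouvian tax equals MEC at x*: 7.36 + 0.75×9.2562 = 14.3022.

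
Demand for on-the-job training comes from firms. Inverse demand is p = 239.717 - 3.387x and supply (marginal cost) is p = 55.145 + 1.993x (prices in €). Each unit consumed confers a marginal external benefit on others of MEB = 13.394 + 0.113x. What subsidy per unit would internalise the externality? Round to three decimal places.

Social marginal benefit = demand + MEB = 253.111 - 3.274x.
Set SMB = MC: 253.111 - 3.274x = 55.145 + 1.993x → x* = 37.5861.
The Pigouvian subsidy equals MEB at x*: 13.394 + 0.113×37.5861 = 17.6412.

subsidy = €17.641 per unit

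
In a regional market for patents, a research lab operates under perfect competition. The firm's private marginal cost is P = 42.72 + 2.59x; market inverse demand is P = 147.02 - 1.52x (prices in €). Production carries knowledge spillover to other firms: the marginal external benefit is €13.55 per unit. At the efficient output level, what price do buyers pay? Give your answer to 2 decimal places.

P = €103.44

Social marginal cost = private MC − MEB = 29.17 + 2.59x.
Set SMC = demand: 29.17 + 2.59x = 147.02 - 1.52x → x* = 28.6740.
Consumer price on the demand curve at x*: 147.02 − 1.52×28.6740 = 103.4355.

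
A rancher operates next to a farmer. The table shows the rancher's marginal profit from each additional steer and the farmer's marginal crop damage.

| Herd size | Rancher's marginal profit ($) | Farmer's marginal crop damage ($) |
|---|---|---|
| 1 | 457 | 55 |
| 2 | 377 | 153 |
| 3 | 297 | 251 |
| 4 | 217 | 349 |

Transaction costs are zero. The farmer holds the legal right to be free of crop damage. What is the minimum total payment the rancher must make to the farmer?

$459

Efficient level: marginal profit ≥ marginal crop damage through level 3, so k* = 3.
With the farmer holding the right, the rancher must at least compensate total damage at k*: 55 + 153 + 251 = 459.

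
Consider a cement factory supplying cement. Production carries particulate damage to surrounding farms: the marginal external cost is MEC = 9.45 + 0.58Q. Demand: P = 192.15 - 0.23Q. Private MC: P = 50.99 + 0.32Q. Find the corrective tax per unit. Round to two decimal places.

tax = 77.05 per unit

Social marginal cost = private MC + MEC = 60.44 + 0.90Q.
Set SMC = demand: 60.44 + 0.90Q = 192.15 - 0.23Q → Q* = 116.5575.
The Pigouvian tax equals MEC at Q*: 9.45 + 0.58×116.5575 = 77.0534.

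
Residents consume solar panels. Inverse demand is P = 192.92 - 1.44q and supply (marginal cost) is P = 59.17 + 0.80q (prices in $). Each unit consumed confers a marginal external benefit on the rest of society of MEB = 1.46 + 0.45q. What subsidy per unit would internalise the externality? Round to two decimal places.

Social marginal benefit = demand + MEB = 194.38 - 0.99q.
Set SMB = MC: 194.38 - 0.99q = 59.17 + 0.80q → q* = 75.5363.
The Pigouvian subsidy equals MEB at q*: 1.46 + 0.45×75.5363 = 35.4513.

subsidy = $35.45 per unit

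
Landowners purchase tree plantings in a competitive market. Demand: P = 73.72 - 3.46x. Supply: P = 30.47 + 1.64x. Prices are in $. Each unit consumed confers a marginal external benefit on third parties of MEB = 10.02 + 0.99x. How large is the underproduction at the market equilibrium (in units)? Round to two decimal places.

Market equilibrium (private): 30.47 + 1.64x = 73.72 - 3.46x → x_m = 8.4804.
Social marginal benefit = demand + MEB = 83.74 - 2.47x.
Set SMB = MC: 83.74 - 2.47x = 30.47 + 1.64x → x* = 12.9611.
Gap = |8.4804 − 12.9611| = 4.4807.

4.48 units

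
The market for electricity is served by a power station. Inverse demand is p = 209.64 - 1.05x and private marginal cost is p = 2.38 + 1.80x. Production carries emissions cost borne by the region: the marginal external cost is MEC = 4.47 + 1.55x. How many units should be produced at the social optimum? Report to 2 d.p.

x* = 46.09

Social marginal cost = private MC + MEC = 6.85 + 3.35x.
Set SMC = demand: 6.85 + 3.35x = 209.64 - 1.05x → x* = 46.0886.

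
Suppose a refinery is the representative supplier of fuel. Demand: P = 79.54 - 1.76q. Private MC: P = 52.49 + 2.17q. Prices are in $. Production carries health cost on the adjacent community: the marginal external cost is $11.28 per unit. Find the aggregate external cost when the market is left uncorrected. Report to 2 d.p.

$77.64

Market equilibrium (private): 52.49 + 2.17q = 79.54 - 1.76q → q_m = 6.8830.
Total external cost = MEC × q_m = 11.28 × 6.8830 = 77.6402.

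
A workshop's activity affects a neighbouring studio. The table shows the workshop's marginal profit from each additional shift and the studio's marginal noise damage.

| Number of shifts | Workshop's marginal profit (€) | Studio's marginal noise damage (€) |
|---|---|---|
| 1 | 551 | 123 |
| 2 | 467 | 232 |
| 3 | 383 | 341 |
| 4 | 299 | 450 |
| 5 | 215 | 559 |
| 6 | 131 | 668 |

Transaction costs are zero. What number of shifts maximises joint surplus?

3

Bargaining reaches the level where marginal profit last exceeds marginal noise damage.
That holds through level 3 (383 ≥ 341) but not at 4 (299 < 450).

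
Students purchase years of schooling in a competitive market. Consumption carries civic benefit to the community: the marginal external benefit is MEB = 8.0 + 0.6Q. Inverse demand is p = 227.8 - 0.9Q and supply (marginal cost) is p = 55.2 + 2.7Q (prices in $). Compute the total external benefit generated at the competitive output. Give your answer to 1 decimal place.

Market equilibrium (private): 55.2 + 2.7Q = 227.8 - 0.9Q → Q_m = 47.9444.
Total external benefit = ∫₀^{Q_m} (8.0 + 0.6Q) dQ = 8.0×47.9444 + ½×0.6×47.9444² = 1073.1548.

$1073.2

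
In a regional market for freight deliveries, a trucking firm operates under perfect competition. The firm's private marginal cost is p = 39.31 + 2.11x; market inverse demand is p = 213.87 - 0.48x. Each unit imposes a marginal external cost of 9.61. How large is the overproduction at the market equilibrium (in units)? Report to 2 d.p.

3.71 units

Market equilibrium (private): 39.31 + 2.11x = 213.87 - 0.48x → x_m = 67.3977.
Social marginal cost = private MC + MEC = 48.92 + 2.11x.
Set SMC = demand: 48.92 + 2.11x = 213.87 - 0.48x → x* = 63.6873.
Gap = |67.3977 − 63.6873| = 3.7104.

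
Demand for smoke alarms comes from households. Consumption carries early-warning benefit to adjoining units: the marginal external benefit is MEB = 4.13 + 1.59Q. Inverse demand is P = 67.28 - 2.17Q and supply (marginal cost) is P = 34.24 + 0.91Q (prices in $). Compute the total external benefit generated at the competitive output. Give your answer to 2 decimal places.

$135.79

Market equilibrium (private): 34.24 + 0.91Q = 67.28 - 2.17Q → Q_m = 10.7273.
Total external benefit = ∫₀^{Q_m} (4.13 + 1.59Q) dQ = 4.13×10.7273 + ½×1.59×10.7273² = 135.7883.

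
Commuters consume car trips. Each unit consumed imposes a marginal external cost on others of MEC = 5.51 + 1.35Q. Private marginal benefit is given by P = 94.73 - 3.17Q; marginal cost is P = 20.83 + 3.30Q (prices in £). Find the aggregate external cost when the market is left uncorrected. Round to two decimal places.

£151.00

Market equilibrium (private): 20.83 + 3.30Q = 94.73 - 3.17Q → Q_m = 11.4219.
Total external cost = ∫₀^{Q_m} (5.51 + 1.35Q) dQ = 5.51×11.4219 + ½×1.35×11.4219² = 150.9950.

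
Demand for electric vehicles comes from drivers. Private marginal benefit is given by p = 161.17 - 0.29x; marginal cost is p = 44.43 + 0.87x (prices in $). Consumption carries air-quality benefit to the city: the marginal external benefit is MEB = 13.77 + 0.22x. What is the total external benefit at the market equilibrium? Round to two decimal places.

Market equilibrium (private): 44.43 + 0.87x = 161.17 - 0.29x → x_m = 100.6379.
Total external benefit = ∫₀^{x_m} (13.77 + 0.22x) dx = 13.77×100.6379 + ½×0.22×100.6379² = 2499.8624.

$2499.86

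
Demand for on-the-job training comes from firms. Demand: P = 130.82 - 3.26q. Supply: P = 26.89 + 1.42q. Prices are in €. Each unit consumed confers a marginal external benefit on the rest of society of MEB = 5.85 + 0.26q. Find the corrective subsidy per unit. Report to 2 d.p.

subsidy = €12.31 per unit

Social marginal benefit = demand + MEB = 136.67 - 3.00q.
Set SMB = MC: 136.67 - 3.00q = 26.89 + 1.42q → q* = 24.8371.
The Pigouvian subsidy equals MEB at q*: 5.85 + 0.26×24.8371 = 12.3076.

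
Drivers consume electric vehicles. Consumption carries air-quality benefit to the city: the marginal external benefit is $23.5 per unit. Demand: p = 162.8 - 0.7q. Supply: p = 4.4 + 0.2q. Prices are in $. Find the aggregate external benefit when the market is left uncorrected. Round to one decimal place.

Market equilibrium (private): 4.4 + 0.2q = 162.8 - 0.7q → q_m = 176.0000.
Total external benefit = MEB × q_m = 23.5 × 176.0000 = 4136.0000.

$4136.0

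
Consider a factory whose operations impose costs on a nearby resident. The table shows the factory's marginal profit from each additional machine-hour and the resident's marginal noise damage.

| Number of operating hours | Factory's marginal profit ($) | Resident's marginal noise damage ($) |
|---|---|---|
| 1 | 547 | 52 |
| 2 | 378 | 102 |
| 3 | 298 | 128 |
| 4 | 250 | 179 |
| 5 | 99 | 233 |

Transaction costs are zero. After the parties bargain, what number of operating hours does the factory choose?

4

Bargaining reaches the level where marginal profit last exceeds marginal noise damage.
That holds through level 4 (250 ≥ 179) but not at 5 (99 < 233).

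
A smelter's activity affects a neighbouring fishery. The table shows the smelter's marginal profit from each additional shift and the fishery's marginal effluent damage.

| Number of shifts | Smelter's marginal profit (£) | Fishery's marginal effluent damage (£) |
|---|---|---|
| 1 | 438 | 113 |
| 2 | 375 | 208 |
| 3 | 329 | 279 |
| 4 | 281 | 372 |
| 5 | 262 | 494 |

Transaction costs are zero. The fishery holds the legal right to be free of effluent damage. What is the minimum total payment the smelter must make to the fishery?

£600

Efficient level: marginal profit ≥ marginal effluent damage through level 3, so k* = 3.
With the fishery holding the right, the smelter must at least compensate total damage at k*: 113 + 208 + 279 = 600.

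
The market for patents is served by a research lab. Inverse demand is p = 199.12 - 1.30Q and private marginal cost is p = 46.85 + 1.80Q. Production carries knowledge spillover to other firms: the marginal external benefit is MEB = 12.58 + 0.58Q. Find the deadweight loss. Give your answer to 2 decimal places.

Market equilibrium (private): 46.85 + 1.80Q = 199.12 - 1.30Q → Q_m = 49.1194.
Social marginal cost = private MC − MEB = 34.27 + 1.22Q.
Set SMC = demand: 34.27 + 1.22Q = 199.12 - 1.30Q → Q* = 65.4167.
Between Q* and Q_m the wedge demand − SMC runs linearly from 0 to MEB(Q_m), so the loss is a triangle.
DWL = ½ × 16.2973 × 41.0692 = 334.6585.

DWL = 334.66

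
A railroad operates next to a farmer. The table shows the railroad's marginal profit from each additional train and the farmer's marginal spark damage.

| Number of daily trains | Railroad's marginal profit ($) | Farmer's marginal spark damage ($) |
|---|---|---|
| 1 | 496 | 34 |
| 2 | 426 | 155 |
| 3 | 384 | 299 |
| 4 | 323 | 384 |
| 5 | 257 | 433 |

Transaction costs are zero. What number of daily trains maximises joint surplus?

Bargaining reaches the level where marginal profit last exceeds marginal spark damage.
That holds through level 3 (384 ≥ 299) but not at 4 (323 < 384).

3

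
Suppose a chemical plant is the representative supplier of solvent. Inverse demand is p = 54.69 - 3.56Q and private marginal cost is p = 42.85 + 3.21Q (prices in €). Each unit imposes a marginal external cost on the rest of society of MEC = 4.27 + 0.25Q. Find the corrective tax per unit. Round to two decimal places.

Social marginal cost = private MC + MEC = 47.12 + 3.46Q.
Set SMC = demand: 47.12 + 3.46Q = 54.69 - 3.56Q → Q* = 1.0783.
The Pigouvian tax equals MEC at Q*: 4.27 + 0.25×1.0783 = 4.5396.

tax = €4.54 per unit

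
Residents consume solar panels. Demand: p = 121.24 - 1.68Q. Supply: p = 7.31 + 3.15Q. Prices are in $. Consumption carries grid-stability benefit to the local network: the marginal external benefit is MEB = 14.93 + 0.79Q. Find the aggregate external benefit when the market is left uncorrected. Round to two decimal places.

$571.94

Market equilibrium (private): 7.31 + 3.15Q = 121.24 - 1.68Q → Q_m = 23.5880.
Total external benefit = ∫₀^{Q_m} (14.93 + 0.79Q) dQ = 14.93×23.5880 + ½×0.79×23.5880² = 571.9444.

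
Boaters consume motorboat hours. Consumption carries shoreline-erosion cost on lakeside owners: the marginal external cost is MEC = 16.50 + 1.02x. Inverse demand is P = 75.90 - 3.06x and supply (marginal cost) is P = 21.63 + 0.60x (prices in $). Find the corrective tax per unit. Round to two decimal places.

Social marginal benefit = demand − MEC = 59.40 - 4.08x.
Set SMB = MC: 59.40 - 4.08x = 21.63 + 0.60x → x* = 8.0705.
The Pigouvian tax equals MEC at x*: 16.50 + 1.02×8.0705 = 24.7319.

tax = $24.73 per unit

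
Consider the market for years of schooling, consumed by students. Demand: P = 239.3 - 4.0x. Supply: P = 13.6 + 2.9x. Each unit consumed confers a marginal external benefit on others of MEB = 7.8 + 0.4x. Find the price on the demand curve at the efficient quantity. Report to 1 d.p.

Social marginal benefit = demand + MEB = 247.1 - 3.6x.
Set SMB = MC: 247.1 - 3.6x = 13.6 + 2.9x → x* = 35.9231.
Consumer price on the demand curve at x*: 239.3 − 4.0×35.9231 = 95.6076.

P = 95.6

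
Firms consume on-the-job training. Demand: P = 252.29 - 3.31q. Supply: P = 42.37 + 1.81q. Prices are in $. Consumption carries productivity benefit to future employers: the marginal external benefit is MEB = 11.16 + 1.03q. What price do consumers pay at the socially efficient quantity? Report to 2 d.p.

P = $73.37

Social marginal benefit = demand + MEB = 263.45 - 2.28q.
Set SMB = MC: 263.45 - 2.28q = 42.37 + 1.81q → q* = 54.0538.
Consumer price on the demand curve at q*: 252.29 − 3.31×54.0538 = 73.3719.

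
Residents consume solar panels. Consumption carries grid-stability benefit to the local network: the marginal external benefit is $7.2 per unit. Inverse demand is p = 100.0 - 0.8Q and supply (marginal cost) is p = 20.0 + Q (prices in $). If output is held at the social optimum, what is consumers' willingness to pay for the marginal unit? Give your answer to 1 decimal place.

Social marginal benefit = demand + MEB = 107.2 - 0.8Q.
Set SMB = MC: 107.2 - 0.8Q = 20.0 + Q → Q* = 48.4444.
Consumer price on the demand curve at Q*: 100.0 − 0.8×48.4444 = 61.2445.

P = $61.2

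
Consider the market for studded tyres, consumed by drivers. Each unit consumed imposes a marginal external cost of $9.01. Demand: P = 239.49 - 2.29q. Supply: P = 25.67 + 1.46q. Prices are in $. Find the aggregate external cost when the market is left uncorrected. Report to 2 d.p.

$513.74

Market equilibrium (private): 25.67 + 1.46q = 239.49 - 2.29q → q_m = 57.0187.
Total external cost = MEC × q_m = 9.01 × 57.0187 = 513.7385.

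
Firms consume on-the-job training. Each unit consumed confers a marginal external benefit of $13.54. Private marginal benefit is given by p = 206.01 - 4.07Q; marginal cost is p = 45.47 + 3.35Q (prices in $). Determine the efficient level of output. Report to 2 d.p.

Q* = 23.46

Social marginal benefit = demand + MEB = 219.55 - 4.07Q.
Set SMB = MC: 219.55 - 4.07Q = 45.47 + 3.35Q → Q* = 23.4609.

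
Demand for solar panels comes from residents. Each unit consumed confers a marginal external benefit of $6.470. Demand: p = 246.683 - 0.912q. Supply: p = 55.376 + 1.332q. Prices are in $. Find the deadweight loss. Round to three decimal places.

DWL = $9.327

Market equilibrium (private): 55.376 + 1.332q = 246.683 - 0.912q → q_m = 85.2527.
Social marginal benefit = demand + MEB = 253.153 - 0.912q.
Set SMB = MC: 253.153 - 0.912q = 55.376 + 1.332q → q* = 88.1359.
The welfare-loss triangle has base |q_m − q*| and height MEB(q_m) (the vertical gap between SMB and MC is zero at q* and MEB at q_m).
DWL = ½ × 2.8832 × 6.4700 = 9.3272.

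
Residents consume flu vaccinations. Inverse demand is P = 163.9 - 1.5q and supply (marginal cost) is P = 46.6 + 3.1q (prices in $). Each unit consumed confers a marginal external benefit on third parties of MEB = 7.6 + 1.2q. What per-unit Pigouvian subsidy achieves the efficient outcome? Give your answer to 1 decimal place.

subsidy = $51.7 per unit

Social marginal benefit = demand + MEB = 171.5 - 0.3q.
Set SMB = MC: 171.5 - 0.3q = 46.6 + 3.1q → q* = 36.7353.
The Pigouvian subsidy equals MEB at q*: 7.6 + 1.2×36.7353 = 51.6824.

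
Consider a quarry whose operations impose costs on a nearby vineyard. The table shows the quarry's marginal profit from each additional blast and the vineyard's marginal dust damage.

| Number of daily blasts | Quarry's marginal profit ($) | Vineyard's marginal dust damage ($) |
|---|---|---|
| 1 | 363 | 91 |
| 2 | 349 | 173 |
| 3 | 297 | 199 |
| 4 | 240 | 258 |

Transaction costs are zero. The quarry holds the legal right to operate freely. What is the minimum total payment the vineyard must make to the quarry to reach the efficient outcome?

$240

Left alone the quarry would choose level 4 (marginal profit stays positive).
Efficient level: k* = 3 (marginal profit ≥ marginal dust damage through 3).
The vineyard must at least cover the quarry's forgone profit from cutting 4→3: 240 = 240.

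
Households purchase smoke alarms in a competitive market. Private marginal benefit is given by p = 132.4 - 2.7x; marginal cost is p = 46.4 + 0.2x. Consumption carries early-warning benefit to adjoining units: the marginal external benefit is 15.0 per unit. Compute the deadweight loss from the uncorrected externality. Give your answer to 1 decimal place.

Market equilibrium (private): 46.4 + 0.2x = 132.4 - 2.7x → x_m = 29.6552.
Social marginal benefit = demand + MEB = 147.4 - 2.7x.
Set SMB = MC: 147.4 - 2.7x = 46.4 + 0.2x → x* = 34.8276.
Between x* and x_m the wedge SMB − MC runs linearly from 0 to MEB(x_m), so the loss is a triangle.
DWL = ½ × 5.1724 × 15.0000 = 38.7930.

DWL = 38.8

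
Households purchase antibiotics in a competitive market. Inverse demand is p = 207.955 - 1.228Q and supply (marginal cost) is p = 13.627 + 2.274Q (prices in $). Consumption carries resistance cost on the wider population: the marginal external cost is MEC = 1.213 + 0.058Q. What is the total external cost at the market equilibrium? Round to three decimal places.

Market equilibrium (private): 13.627 + 2.274Q = 207.955 - 1.228Q → Q_m = 55.4906.
Total external cost = ∫₀^{Q_m} (1.213 + 0.058Q) dQ = 1.213×55.4906 + ½×0.058×55.4906² = 156.6071.

$156.607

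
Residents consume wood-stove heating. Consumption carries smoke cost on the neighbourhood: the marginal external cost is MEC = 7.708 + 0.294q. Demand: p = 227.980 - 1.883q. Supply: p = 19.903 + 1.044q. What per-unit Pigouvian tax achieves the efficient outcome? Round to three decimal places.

Social marginal benefit = demand − MEC = 220.272 - 2.177q.
Set SMB = MC: 220.272 - 2.177q = 19.903 + 1.044q → q* = 62.2071.
The Pigouvian tax equals MEC at q*: 7.708 + 0.294×62.2071 = 25.9969.

tax = 25.997 per unit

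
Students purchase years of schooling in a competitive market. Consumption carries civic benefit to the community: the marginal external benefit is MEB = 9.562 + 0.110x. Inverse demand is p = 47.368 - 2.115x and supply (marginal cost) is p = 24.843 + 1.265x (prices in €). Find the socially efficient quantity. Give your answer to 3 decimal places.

x* = 9.813

Social marginal benefit = demand + MEB = 56.930 - 2.005x.
Set SMB = MC: 56.930 - 2.005x = 24.843 + 1.265x → x* = 9.8125.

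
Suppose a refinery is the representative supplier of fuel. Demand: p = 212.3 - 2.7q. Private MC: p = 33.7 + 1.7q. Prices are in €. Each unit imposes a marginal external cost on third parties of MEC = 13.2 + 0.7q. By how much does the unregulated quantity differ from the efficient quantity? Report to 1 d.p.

8.2 units

Market equilibrium (private): 33.7 + 1.7q = 212.3 - 2.7q → q_m = 40.5909.
Social marginal cost = private MC + MEC = 46.9 + 2.4q.
Set SMC = demand: 46.9 + 2.4q = 212.3 - 2.7q → q* = 32.4314.
Gap = |40.5909 − 32.4314| = 8.1595.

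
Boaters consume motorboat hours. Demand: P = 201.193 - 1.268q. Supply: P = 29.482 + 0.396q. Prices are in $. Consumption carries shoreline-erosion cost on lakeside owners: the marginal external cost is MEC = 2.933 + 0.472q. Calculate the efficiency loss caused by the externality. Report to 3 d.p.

Market equilibrium (private): 29.482 + 0.396q = 201.193 - 1.268q → q_m = 103.1917.
Social marginal benefit = demand − MEC = 198.260 - 1.740q.
Set SMB = MC: 198.260 - 1.740q = 29.482 + 0.396q → q* = 79.0159.
The loss is the area between SMB and MC from q* to q_m; with linear curves that's a triangle of height MEC(q_m).
DWL = ½ × 24.1758 × 51.6395 = 624.2131.

DWL = $624.213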